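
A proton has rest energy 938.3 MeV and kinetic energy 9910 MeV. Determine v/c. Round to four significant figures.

0.9963

K = (γ−1)mc², so γ = 1 + 9910/938.3 = 11.562.
Then v/c = √(1 − γ⁻²) = √(1 − 0.00748056) = √0.99251944 = 0.9963.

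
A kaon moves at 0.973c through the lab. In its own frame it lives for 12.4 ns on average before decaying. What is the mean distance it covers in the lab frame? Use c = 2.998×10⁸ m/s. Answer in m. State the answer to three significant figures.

With β = 0.973, γ = 1/√(1 − 0.973²) = 1/√0.053271 = 4.3327.
Lab-frame lifetime: Δt = γτ = 4.3327 × 12.4 ns = 53.725 ns.
Distance: d = vΔt = 0.973 × 2.998×10⁸ m/s × 5.3725×10^-8 s = 15.7 m.

15.7 m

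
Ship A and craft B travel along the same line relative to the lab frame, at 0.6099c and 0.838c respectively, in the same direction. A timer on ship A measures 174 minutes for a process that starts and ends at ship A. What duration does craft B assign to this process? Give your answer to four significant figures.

Speed of ship A in craft B's frame: u = (v_A − v_B)/(1 − v_A v_B/c²) = (0.6099 − 0.838)/(1 − 0.6099×0.838) = −0.2281/0.4889038 = −0.46655; |u| = 0.46655c.
γ for this relative speed: γ = 1/√(1 − 0.217669) = 1.1306.
The clock on ship A records proper time, so craft B measures Δt = γΔτ = 1.1306 × 174 = 196.7 minutes.

196.7 minutes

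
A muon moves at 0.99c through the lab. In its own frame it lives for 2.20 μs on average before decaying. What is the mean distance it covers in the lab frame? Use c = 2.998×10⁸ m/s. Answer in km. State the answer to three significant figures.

γ = 1/√(1 − β²) = 1/√(1 − 0.9801) = 1/√0.0199 = 1/0.141067 = 7.0888.
Lab-frame lifetime: Δt = γτ = 7.0888 × 2.20 μs = 15.595 μs.
Distance: d = vΔt = 0.99 × 2.998×10⁸ m/s × 1.5595×10^-5 s = 4630 m = 4.63 km.

4.63 km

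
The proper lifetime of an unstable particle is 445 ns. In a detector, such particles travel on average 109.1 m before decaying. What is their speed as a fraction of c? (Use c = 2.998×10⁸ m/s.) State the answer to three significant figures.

Lab distance = (lab lifetime)·v = γτ·βc, so βγ = d/(cτ) = 109.1/(2.998×10⁸ × 4.450×10^-7) = 0.81777.
With βγ = 0.81777: γ² = 1 + (βγ)² = 1.668748, and β = (βγ)/γ = 0.81777/1.2918 = 0.633.

0.633c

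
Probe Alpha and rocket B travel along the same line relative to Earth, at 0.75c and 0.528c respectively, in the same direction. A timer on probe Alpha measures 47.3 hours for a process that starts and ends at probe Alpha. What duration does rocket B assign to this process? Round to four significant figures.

50.86 hours

Transform probe Alpha's velocity into rocket B's frame: (0.75 − 0.528)/(1 − 0.75·0.528) = 0.222/0.604, so the relative speed is 0.36755c.
At |u| = 0.36755c, γ = (1 − 0.135093)^(−1/2) = 1.0753.
The clock on probe Alpha records proper time, so rocket B measures Δt = γΔτ = 1.0753 × 47.3 = 50.86 hours.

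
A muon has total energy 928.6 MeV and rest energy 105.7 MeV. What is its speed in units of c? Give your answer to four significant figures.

Total energy E = γmc² gives γ = 928.6/105.7 = 8.7852.
Hence β = √(1 − 1/γ²) = √(1 − 0.0129568) = √0.9870432 = 0.9935.

0.9935c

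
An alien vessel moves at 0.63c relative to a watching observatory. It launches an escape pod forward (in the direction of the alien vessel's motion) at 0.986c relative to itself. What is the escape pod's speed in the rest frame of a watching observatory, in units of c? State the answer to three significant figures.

Relativistic velocity addition: u = (u' + v)/(1 + u'v/c²), with u' = 0.986c and v = 0.63c.
Numerator: 0.986 + 0.63 = 1.616. Denominator: 1 + (0.986)(0.63) = 1.62118.
u = 1.616/1.62118 = 0.9968, so the speed is 0.997c.

0.997c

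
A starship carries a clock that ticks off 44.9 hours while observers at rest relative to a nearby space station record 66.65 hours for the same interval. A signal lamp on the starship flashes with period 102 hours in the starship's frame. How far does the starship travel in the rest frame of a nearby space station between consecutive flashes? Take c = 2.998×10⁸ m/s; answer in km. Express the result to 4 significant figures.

1.208×10^11 km

From Δt = γΔτ: γ = 66.65/44.9 = 1.48441.
β = √(1 − 1/γ²) = 0.73903. Lab-frame period = γτ = 1.48441×102 hours = 151.41 hours. Distance = βc × γτ = 0.73903 × 2.998×10⁸ m/s × 545076 s = 1.2077×10^14 m = 1.208×10^11 km.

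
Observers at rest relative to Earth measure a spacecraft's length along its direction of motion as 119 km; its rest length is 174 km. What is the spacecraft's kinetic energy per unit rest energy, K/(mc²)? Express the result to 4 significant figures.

0.4622

Length contraction gives γ = L₀/L = 174/119 = 1.46218.
Since K = (γ−1)mc², K/(mc²) = 1.46218 − 1 = 0.4622.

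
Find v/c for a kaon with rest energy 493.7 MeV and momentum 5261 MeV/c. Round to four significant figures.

0.9956

pc/(mc²) = 5261/493.7 = 10.656 = βγ = β/√(1−β²).
So β² = x²/(1 + x²) with x = 10.656: x² = 113.55, β² = 113.55/114.55 = 0.99127, β = 0.9956.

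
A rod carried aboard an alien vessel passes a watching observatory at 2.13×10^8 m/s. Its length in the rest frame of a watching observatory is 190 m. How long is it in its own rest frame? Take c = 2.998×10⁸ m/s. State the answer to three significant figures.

β = v/c = (2.13×10^8 m/s)/(2.998×10⁸ m/s) = 0.710474.
β² = 0.5047733, so γ = 1/√0.4952267 = 1.421.
Proper length: L₀ = γ·L = 1.421 × 190 = 270 m.

270 m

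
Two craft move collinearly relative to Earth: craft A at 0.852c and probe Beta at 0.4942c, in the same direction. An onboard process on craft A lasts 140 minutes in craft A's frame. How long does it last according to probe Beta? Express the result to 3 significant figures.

178 minutes

Speed of craft A in probe Beta's frame: u = (v_A − v_B)/(1 − v_A v_B/c²) = (0.852 − 0.4942)/(1 − 0.852×0.4942) = 0.3578/0.5789416 = 0.61802; |u| = 0.61802c.
γ for this relative speed: γ = 1/√(1 − 0.381949) = 1.272.
Craft A's interval is proper; time dilation gives Δt_B = γΔτ = 1.272 × 140 minutes = 178 minutes.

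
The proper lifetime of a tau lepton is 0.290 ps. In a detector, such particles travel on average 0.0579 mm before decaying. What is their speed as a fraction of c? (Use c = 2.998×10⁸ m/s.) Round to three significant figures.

Lab distance = (lab lifetime)·v = γτ·βc, so βγ = d/(cτ) = 5.790×10^-5/(2.998×10⁸ × 2.900×10^-13) = 0.66596.
With βγ = 0.66596: γ² = 1 + (βγ)² = 1.443503, and β = (βγ)/γ = 0.66596/1.20146 = 0.554.

0.554c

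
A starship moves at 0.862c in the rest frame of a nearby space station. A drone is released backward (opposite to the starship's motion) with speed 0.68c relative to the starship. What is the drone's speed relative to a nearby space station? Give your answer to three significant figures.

0.440c

Relativistic velocity addition: u = (u' + v)/(1 + u'v/c²), with u' = −0.68c and v = 0.862c.
Numerator: −0.68 + 0.862 = 0.182. Denominator: 1 + (−0.68)(0.862) = 0.41384.
u = 0.182/0.41384 = 0.43978, so the speed is 0.440c.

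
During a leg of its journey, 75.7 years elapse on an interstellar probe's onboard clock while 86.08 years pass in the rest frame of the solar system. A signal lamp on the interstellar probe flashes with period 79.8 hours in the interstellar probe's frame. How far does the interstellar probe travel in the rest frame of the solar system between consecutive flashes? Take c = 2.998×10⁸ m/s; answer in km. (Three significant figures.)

γ = Δt/Δτ = 86.08/75.7 = 1.13712.
β = √(1 − 1/γ²) = 0.47606. Lab-frame period = γτ = 1.13712×79.8 hours = 90.742 hours. Distance = βc × γτ = 0.47606 × 2.998×10⁸ m/s × 326671.2 s = 4.6623×10^13 m = 4.66×10^10 km.

4.66×10^10 km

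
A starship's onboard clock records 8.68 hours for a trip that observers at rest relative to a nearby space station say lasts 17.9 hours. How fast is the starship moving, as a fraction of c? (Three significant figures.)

0.875c

γ = Δt/Δτ = 17.9/8.68 = 2.0622.
β = √(1 − 1/γ²) = √(1 − 0.235146) = √0.764854 = 0.875.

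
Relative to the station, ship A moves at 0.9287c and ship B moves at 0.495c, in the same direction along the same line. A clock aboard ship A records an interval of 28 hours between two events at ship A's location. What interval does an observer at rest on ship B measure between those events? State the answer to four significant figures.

46.95 hours

Transform ship A's velocity into ship B's frame: (0.9287 − 0.495)/(1 − 0.9287·0.495) = 0.4337/0.5402935, so the relative speed is 0.80271c.
γ for this relative speed: γ = 1/√(1 − 0.644343) = 1.6768.
Ship A's interval is proper; time dilation gives Δt_B = γΔτ = 1.6768 × 28 hours = 46.95 hours.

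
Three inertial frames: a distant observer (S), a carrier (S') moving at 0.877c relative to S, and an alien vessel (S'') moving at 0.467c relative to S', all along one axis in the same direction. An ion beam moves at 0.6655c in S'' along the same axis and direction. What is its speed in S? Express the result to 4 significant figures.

0.9905c

Apply u = (u'+v)/(1+u'v) twice. Ion beam in the carrier frame: (0.6655+0.467)/(1+0.6655·0.467) = 1.1325/1.3107885 = 0.86398c.
That velocity, transformed to the rest frame of a distant observer: (0.86398+0.877)/(1+0.86398·0.877) = 1.74098/1.75771046 = 0.99048c.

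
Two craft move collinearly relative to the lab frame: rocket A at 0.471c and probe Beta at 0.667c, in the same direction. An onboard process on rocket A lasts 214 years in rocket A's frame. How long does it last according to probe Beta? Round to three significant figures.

The velocity of rocket A relative to probe Beta is (0.471 − 0.667)c / (1 − 0.471×0.667) = −0.28578c; relative speed 0.28578c.
γ for this relative speed: γ = 1/√(1 − 0.0816702) = 1.0435.
Rocket A's interval is proper; time dilation gives Δt_B = γΔτ = 1.0435 × 214 years = 223 years.

223 years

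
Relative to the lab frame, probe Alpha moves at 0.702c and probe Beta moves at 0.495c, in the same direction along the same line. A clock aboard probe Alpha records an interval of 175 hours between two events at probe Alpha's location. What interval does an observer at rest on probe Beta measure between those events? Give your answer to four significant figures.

Transform probe Alpha's velocity into probe Beta's frame: (0.702 − 0.495)/(1 − 0.702·0.495) = 0.207/0.65251, so the relative speed is 0.31724c.
At |u| = 0.31724c, γ = (1 − 0.100641)^(−1/2) = 1.0545.
Probe Alpha's interval is proper; time dilation gives Δt_B = γΔτ = 1.0545 × 175 hours = 184.5 hours.

184.5 hours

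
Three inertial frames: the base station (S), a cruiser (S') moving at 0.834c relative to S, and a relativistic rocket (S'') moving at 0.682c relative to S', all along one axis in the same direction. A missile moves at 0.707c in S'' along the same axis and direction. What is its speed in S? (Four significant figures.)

First combine the missile and relativistic rocket (S''→S'): u₁ = (0.707 + 0.682)/(1 + 0.707×0.682) = 1.389/1.482174 = 0.93714.
Then combine with the cruiser (S'→S): u = (0.93714 + 0.834)/(1 + 0.93714×0.834) = 1.77114/1.78157476 = 0.99414.

0.9941c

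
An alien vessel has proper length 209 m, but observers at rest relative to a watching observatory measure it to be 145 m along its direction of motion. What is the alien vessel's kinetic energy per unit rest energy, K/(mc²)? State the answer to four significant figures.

0.4414

Length contraction gives γ = L₀/L = 209/145 = 1.44138.
Since K = (γ−1)mc², K/(mc²) = 1.44138 − 1 = 0.4414.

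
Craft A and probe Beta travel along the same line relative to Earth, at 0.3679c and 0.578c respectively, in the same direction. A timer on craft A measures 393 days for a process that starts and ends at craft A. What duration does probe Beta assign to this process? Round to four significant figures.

Transform craft A's velocity into probe Beta's frame: (0.3679 − 0.578)/(1 − 0.3679·0.578) = −0.2101/0.7873538, so the relative speed is 0.26684c.
γ for this relative speed: γ = 1/√(1 − 0.0712036) = 1.0376.
The clock on craft A records proper time, so probe Beta measures Δt = γΔτ = 1.0376 × 393 = 407.8 days.

407.8 days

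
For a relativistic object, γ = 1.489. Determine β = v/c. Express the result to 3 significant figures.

β = √(1 − 1/γ²) = √(1 − 1/2.217121) = √0.548965 = 0.741.

0.741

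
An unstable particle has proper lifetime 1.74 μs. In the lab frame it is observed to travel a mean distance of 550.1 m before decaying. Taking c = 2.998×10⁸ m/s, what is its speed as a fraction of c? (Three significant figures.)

Let x = d/(cτ) = 550.1 m / (2.998×10⁸ m/s × 1.740×10^-6 s) = 1.0545. Since d = βγcτ, x = βγ = β/√(1−β²).
Solving: β² = x²/(1+x²) = 1.11197/2.11197 = 0.526508, so β = 0.726.

0.726c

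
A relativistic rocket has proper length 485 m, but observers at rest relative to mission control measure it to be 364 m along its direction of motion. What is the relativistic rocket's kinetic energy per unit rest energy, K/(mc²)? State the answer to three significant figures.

From L = L₀/γ: γ = 485/364 = 1.33242.
K/(mc²) = γ − 1 = 1.33242 − 1 = 0.332.

0.332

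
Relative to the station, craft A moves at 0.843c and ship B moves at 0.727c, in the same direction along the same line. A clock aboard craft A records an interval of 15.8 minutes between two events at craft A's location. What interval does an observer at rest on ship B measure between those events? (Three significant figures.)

16.6 minutes

Speed of craft A in ship B's frame: u = (v_A − v_B)/(1 − v_A v_B/c²) = (0.843 − 0.727)/(1 − 0.843×0.727) = 0.116/0.387139 = 0.29963; |u| = 0.29963c.
At |u| = 0.29963c, γ = (1 − 0.0897781)^(−1/2) = 1.0482.
Craft A's interval is proper; time dilation gives Δt_B = γΔτ = 1.0482 × 15.8 minutes = 16.6 minutes.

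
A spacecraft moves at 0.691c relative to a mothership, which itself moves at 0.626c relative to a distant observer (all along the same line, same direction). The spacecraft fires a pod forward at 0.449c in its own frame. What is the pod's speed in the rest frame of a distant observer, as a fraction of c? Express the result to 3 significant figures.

Compose velocities in two stages. Stage 1 (into S'): u₁ = (0.449+0.691)/(1+0.449×0.691) = 0.87006.
Stage 2 (into S): u = (0.87006+0.626)/(1+0.87006×0.626) = 0.96854, so the speed is 0.969c.

0.969c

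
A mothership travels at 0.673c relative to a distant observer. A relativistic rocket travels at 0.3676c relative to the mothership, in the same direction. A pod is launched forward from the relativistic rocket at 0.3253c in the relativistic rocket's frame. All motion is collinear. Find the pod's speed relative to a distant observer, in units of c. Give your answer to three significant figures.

0.912c

Compose velocities in two stages. Stage 1 (into S'): u₁ = (0.3253+0.3676)/(1+0.3253×0.3676) = 0.61889.
Stage 2 (into S): u = (0.61889+0.673)/(1+0.61889×0.673) = 0.91202, so the speed is 0.912c.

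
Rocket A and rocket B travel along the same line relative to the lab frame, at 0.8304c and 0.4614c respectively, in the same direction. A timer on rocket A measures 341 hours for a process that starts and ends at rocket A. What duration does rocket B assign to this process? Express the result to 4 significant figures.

The velocity of rocket A relative to rocket B is (0.8304 − 0.4614)c / (1 − 0.8304×0.4614) = 0.5982c; relative speed 0.5982c.
At |u| = 0.5982c, γ = (1 − 0.357843)^(−1/2) = 1.2479.
Rocket A's interval is proper; time dilation gives Δt_B = γΔτ = 1.2479 × 341 hours = 425.5 hours.

425.5 hours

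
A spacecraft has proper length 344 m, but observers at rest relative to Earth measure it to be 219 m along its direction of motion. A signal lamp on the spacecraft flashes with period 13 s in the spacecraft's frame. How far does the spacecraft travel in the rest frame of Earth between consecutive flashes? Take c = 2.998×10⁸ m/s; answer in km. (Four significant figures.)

4.721×10^6 km

From L = L₀/γ: γ = 344/219 = 1.57078.
β = √(1 − 1/γ²) = 0.77117. Lab-frame period = γτ = 1.57078×13 s = 20.42 s. Distance = βc × γτ = 0.77117 × 2.998×10⁸ m/s × 20.42 s = 4.7210×10^9 m = 4.721×10^6 km.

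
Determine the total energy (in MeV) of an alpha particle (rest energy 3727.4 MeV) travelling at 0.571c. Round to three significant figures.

4540 MeV

With β = 0.571, γ = 1/√(1 − 0.571²) = 1/√0.673959 = 1.2181.
Total energy: E = γmc² = 1.2181 × 3727.4 MeV = 4540 MeV.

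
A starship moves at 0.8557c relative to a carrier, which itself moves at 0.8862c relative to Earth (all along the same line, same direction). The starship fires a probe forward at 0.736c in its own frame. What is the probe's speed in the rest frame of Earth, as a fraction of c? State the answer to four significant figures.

0.9986c

Compose velocities in two stages. Stage 1 (into S'): u₁ = (0.736+0.8557)/(1+0.736×0.8557) = 0.97663.
Stage 2 (into S): u = (0.97663+0.8862)/(1+0.97663×0.8862) = 0.99857, so the speed is 0.9986c.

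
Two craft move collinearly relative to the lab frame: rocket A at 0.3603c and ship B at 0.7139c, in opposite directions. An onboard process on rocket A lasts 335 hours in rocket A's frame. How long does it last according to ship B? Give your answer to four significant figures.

644.8 hours

Transform rocket A's velocity into ship B's frame: (0.3603 + 0.7139)/(1 + 0.3603·0.7139) = 1.0742/1.25721817, so the relative speed is 0.85443c.
γ for this relative speed: γ = 1/√(1 − 0.730051) = 1.9247.
The clock on rocket A records proper time, so ship B measures Δt = γΔτ = 1.9247 × 335 = 644.8 hours.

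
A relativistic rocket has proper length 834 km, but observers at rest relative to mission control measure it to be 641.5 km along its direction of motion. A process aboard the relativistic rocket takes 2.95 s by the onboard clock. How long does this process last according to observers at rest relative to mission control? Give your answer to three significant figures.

3.84 s

From L = L₀/γ: γ = 834/641.5 = 1.30008.
The same γ dilates the second interval: 1.30008 × 2.95 s = 3.84 s.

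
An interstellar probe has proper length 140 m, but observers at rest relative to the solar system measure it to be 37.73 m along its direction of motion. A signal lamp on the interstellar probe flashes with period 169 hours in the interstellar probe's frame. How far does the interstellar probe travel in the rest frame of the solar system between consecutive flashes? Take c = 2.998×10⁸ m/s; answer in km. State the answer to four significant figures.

γ = L₀/L = 140/37.73 = 3.71058.
β = √(1 − 1/γ²) = 0.963. Lab-frame period = γτ = 3.71058×169 hours = 627.09 hours. Distance = βc × γτ = 0.963 × 2.998×10⁸ m/s × 2257524 s = 6.5176×10^14 m = 6.518×10^11 km.

6.518×10^11 km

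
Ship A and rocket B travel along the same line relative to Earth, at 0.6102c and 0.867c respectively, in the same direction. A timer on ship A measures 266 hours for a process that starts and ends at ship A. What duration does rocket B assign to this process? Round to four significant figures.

317.3 hours

The velocity of ship A relative to rocket B is (0.6102 − 0.867)c / (1 − 0.6102×0.867) = −0.54527c; relative speed 0.54527c.
γ for this relative speed: γ = 1/√(1 − 0.297319) = 1.1929.
The clock on ship A records proper time, so rocket B measures Δt = γΔτ = 1.1929 × 266 = 317.3 hours.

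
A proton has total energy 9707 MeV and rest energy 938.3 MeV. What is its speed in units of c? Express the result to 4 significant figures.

γ = E/(mc²) = 9707/938.3 = 10.345.
β = √(1 − 1/γ²) = √(1 − 0.00934413) = √0.99065587 = 0.9953.

0.9953c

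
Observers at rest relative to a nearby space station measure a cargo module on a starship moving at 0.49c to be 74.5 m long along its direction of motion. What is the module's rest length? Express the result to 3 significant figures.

γ = 1/√(1 − β²) = 1/√(1 − 0.2401) = 1/√0.7599 = 1/0.871722 = 1.1472.
Proper length: L₀ = γ·L = 1.1472 × 74.5 = 85.5 m.

85.5 m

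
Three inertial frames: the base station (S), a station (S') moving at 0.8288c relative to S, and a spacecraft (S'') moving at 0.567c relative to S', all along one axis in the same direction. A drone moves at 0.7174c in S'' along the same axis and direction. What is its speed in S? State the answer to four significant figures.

0.9915c

First combine the drone and spacecraft (S''→S'): u₁ = (0.7174 + 0.567)/(1 + 0.7174×0.567) = 1.2844/1.4067658 = 0.91302.
Then combine with the station (S'→S): u = (0.91302 + 0.8288)/(1 + 0.91302×0.8288) = 1.74182/1.756710976 = 0.99152.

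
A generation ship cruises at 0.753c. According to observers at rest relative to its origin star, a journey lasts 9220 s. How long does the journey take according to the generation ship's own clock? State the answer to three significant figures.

β² = 0.567009, so γ = 1/√0.432991 = 1.5197.
The moving clock records proper time: Δτ = Δt/γ = 9220/1.5197 = 6070 s.

6070 s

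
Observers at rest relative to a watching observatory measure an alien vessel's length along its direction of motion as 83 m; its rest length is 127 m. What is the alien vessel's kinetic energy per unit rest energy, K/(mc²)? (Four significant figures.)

0.5301

From L = L₀/γ: γ = 127/83 = 1.53012.
Since K = (γ−1)mc², K/(mc²) = 1.53012 − 1 = 0.5301.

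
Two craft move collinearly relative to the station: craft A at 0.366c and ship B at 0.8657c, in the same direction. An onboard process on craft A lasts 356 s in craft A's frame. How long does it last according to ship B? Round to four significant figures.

Speed of craft A in ship B's frame: u = (v_A − v_B)/(1 − v_A v_B/c²) = (0.366 − 0.8657)/(1 − 0.366×0.8657) = −0.4997/0.6831538 = −0.73146; |u| = 0.73146c.
At |u| = 0.73146c, γ = (1 − 0.535034)^(−1/2) = 1.4665.
The clock on craft A records proper time, so ship B measures Δt = γΔτ = 1.4665 × 356 = 522.1 s.

522.1 s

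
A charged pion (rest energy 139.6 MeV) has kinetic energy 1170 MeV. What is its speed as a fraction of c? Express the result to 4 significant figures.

γ = 1 + K/(mc²) = 1 + 1170/139.6 = 9.3811.
β = √(1 − 1/γ²) = √(1 − 0.011363) = √0.988637 = 0.9943.

0.9943c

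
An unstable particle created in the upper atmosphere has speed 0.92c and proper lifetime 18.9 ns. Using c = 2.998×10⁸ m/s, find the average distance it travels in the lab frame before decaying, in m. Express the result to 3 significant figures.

β² = 0.8464, so γ = 1/√0.1536 = 2.5516.
Lab-frame lifetime: Δt = γτ = 2.5516 × 18.9 ns = 48.225 ns.
Distance: d = vΔt = 0.92 × 2.998×10⁸ m/s × 4.8225×10^-8 s = 13.3 m.

13.3 m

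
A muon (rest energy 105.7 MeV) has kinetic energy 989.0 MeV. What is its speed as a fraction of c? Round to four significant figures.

K = (γ−1)mc², so γ = 1 + 989.0/105.7 = 10.357.
Then v/c = √(1 − γ⁻²) = √(1 − 0.00932249) = √0.99067751 = 0.9953.

0.9953c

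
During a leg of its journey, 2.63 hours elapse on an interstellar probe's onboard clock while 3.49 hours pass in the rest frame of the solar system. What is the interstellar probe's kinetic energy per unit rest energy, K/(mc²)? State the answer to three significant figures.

0.327

The time-dilation ratio gives γ = 3.49/2.63 = 1.327.
Since K = (γ−1)mc², K/(mc²) = 1.327 − 1 = 0.327.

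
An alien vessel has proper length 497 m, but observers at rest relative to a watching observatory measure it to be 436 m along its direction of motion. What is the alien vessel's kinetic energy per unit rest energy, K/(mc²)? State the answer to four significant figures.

Length contraction gives γ = L₀/L = 497/436 = 1.13991.
K/(mc²) = γ − 1 = 1.13991 − 1 = 0.1399.

0.1399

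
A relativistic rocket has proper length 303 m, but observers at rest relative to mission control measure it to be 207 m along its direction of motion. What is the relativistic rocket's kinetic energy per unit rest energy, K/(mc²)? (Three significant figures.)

γ = L₀/L = 303/207 = 1.46377.
Since K = (γ−1)mc², K/(mc²) = 1.46377 − 1 = 0.464.

0.464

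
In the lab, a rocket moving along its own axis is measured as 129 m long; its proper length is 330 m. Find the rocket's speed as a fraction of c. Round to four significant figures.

0.9204c

Length contraction gives γ = L₀/L = 330/129 = 2.5581.
β = √(1 − 1/γ²) = √0.847185 = 0.9204.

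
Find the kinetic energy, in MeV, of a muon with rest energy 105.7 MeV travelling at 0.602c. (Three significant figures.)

With β = 0.602, γ = 1/√(1 − 0.602²) = 1/√0.637596 = 1.25235.
Kinetic energy: K = (γ − 1)mc² = (1.25235 − 1) × 105.7 MeV = 0.25235 × 105.7 = 26.7 MeV.

26.7 MeV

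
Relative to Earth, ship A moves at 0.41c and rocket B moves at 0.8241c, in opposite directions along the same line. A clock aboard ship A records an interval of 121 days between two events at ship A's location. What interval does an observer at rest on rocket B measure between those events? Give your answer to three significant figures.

The velocity of ship A relative to rocket B is (0.41 + 0.8241)c / (1 + 0.41×0.8241) = 0.92243c; relative speed 0.92243c.
At |u| = 0.92243c, γ = (1 − 0.850877)^(−1/2) = 2.5896.
The clock on ship A records proper time, so rocket B measures Δt = γΔτ = 2.5896 × 121 = 313 days.

313 days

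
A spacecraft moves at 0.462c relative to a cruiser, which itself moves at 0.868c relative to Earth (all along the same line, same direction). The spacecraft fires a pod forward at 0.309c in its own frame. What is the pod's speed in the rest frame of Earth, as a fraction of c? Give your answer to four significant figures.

0.9729c

First combine the pod and spacecraft (S''→S'): u₁ = (0.309 + 0.462)/(1 + 0.309×0.462) = 0.771/1.142758 = 0.67468.
Then combine with the cruiser (S'→S): u = (0.67468 + 0.868)/(1 + 0.67468×0.868) = 1.54268/1.58562224 = 0.97292.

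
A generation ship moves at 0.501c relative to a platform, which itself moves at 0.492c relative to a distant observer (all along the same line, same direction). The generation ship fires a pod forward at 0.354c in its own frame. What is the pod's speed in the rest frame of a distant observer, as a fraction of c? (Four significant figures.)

0.8975c

Apply u = (u'+v)/(1+u'v) twice. Pod in the platform frame: (0.354+0.501)/(1+0.354·0.501) = 0.855/1.177354 = 0.7262c.
That velocity, transformed to the rest frame of a distant observer: (0.7262+0.492)/(1+0.7262·0.492) = 1.2182/1.3572904 = 0.89752c.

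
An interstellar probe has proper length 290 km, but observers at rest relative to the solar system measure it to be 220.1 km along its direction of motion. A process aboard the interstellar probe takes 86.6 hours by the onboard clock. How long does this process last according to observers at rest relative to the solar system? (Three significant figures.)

114 hours

From L = L₀/γ: γ = 290/220.1 = 1.31758.
Δt = γΔτ = 1.31758 × 86.6 = 114 hours.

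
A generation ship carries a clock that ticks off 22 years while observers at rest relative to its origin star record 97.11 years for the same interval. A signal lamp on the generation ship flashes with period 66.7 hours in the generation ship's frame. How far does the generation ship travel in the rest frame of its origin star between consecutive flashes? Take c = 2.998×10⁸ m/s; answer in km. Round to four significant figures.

3.095×10^11 km

From Δt = γΔτ: γ = 97.11/22 = 4.41409.
β = √(1 − 1/γ²) = 0.974. Lab-frame period = γτ = 4.41409×66.7 hours = 294.42 hours. Distance = βc × γτ = 0.974 × 2.998×10⁸ m/s × 1059912 s = 3.0950×10^14 m = 3.095×10^11 km.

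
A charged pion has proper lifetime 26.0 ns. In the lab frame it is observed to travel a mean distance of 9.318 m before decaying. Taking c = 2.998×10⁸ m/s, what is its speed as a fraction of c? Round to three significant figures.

d = βγcτ ⇒ βγ = d/(cτ) = 9.318 m / (7.7948 m) = 1.1954.
β = (βγ)/√(1+(βγ)²) = 1.1954/√2.42898 = 0.767.

0.767c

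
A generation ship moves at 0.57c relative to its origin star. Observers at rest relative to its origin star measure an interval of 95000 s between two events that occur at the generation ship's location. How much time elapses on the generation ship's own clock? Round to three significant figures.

78100 s

Lorentz factor: γ = (1 − 0.3249)^(−1/2) = 1.2171.
The moving clock records proper time: Δτ = Δt/γ = 95000/1.2171 = 78100 s.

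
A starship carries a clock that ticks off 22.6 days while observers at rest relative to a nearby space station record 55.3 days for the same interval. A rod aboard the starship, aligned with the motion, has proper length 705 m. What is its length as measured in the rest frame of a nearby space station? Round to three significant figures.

The time-dilation ratio gives γ = 55.3/22.6 = 2.4469.
The rod contracts by the same γ: 705 m / 2.4469 = 288 m.

288 m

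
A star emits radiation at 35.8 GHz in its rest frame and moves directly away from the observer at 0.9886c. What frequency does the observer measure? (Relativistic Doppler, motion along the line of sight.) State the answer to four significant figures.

Relativistic Doppler (source moving away): f_obs = f_src · √((1−β)/(1+β)).
With β = 0.9886: factor = √(0.0114/1.9886) = 0.075714.
f_obs = 35.8 × 0.075714 = 2.711 GHz.

2.711 GHz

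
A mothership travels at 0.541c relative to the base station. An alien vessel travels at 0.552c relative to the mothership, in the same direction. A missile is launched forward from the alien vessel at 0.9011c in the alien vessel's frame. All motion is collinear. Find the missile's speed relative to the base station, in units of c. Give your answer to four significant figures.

0.9911c

Apply u = (u'+v)/(1+u'v) twice. Missile in the mothership frame: (0.9011+0.552)/(1+0.9011·0.552) = 1.4531/1.4974072 = 0.97041c.
That velocity, transformed to the rest frame of the base station: (0.97041+0.541)/(1+0.97041·0.541) = 1.51141/1.52499181 = 0.99109c.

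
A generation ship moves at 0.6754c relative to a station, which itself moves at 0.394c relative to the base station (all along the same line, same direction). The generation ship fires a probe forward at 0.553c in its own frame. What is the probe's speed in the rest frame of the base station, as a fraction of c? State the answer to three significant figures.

0.953c

Compose velocities in two stages. Stage 1 (into S'): u₁ = (0.553+0.6754)/(1+0.553×0.6754) = 0.89436.
Stage 2 (into S): u = (0.89436+0.394)/(1+0.89436×0.394) = 0.95266, so the speed is 0.953c.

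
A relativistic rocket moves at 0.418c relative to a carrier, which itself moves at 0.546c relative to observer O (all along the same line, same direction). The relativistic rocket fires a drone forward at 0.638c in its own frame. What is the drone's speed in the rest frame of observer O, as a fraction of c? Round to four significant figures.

Apply u = (u'+v)/(1+u'v) twice. Drone in the carrier frame: (0.638+0.418)/(1+0.638·0.418) = 1.056/1.266684 = 0.83367c.
That velocity, transformed to the rest frame of observer O: (0.83367+0.546)/(1+0.83367·0.546) = 1.37967/1.45518382 = 0.94811c.

0.9481c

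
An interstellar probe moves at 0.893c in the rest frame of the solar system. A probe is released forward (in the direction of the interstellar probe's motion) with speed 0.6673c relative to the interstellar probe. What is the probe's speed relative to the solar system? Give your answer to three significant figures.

In units of c, u = (u' + v)/(1 + u'v) with u' = 0.6673 and v = 0.893.
Numerator: 0.6673 + 0.893 = 1.5603. Denominator: 1 + (0.6673)(0.893) = 1.5958989.
u = 1.5603/1.5958989 = 0.97769, so the speed is 0.978c.

0.978c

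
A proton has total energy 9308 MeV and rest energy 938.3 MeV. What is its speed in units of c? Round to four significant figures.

Total energy E = γmc² gives γ = 9308/938.3 = 9.9201.
Hence β = √(1 − 1/γ²) = √(1 − 0.0101617) = √0.9898383 = 0.9949.

0.9949c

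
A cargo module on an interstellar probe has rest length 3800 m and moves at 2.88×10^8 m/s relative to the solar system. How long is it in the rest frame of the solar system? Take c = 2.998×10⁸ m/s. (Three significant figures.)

1060 m

β = v/c = (2.88×10^8 m/s)/(2.998×10⁸ m/s) = 0.96064.
γ = 1/√(1 − β²) = 1/√(1 − 0.9228292096) = 1/√0.0771707904 = 1/0.277796 = 3.5998.
Length contraction: L = L₀/γ = 3800/3.5998 = 1060 m.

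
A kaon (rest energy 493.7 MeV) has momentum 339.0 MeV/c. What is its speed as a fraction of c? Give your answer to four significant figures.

0.5661c

pc/(mc²) = 339.0/493.7 = 0.68665 = βγ = β/√(1−β²).
So β² = x²/(1 + x²) with x = 0.68665: x² = 0.471488, β² = 0.471488/1.471488 = 0.320416, β = 0.5661.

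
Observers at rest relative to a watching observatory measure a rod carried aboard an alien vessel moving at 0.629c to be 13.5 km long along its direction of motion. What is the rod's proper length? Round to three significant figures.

17.4 km

β² = 0.395641, so γ = 1/√0.604359 = 1.2863.
Proper length: L₀ = γ·L = 1.2863 × 13.5 = 17.4 km.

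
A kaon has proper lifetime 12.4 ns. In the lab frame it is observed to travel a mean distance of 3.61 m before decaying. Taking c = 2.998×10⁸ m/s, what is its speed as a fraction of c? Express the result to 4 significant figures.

Let x = d/(cτ) = 3.610 m / (2.998×10⁸ m/s × 1.240×10^-8 s) = 0.97108. Since d = βγcτ, x = βγ = β/√(1−β²).
Solving: β² = x²/(1+x²) = 0.942996/1.942996 = 0.485331, so β = 0.6967.

0.6967c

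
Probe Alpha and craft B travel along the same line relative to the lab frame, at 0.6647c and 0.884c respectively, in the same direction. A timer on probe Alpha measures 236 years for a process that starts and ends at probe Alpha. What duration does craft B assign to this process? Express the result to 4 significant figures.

The velocity of probe Alpha relative to craft B is (0.6647 − 0.884)c / (1 − 0.6647×0.884) = −0.53176c; relative speed 0.53176c.
γ for this relative speed: γ = 1/√(1 − 0.282769) = 1.1808.
The clock on probe Alpha records proper time, so craft B measures Δt = γΔτ = 1.1808 × 236 = 278.7 years.

278.7 years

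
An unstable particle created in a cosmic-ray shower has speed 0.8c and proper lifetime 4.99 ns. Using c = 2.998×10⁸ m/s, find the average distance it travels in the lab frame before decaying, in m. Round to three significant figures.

1.99 m

β² = 0.64, so γ = 1/√0.36 = 1.6667.
Lab-frame lifetime: Δt = γτ = 1.6667 × 4.99 ns = 8.3168 ns.
Distance: d = vΔt = 0.8 × 2.998×10⁸ m/s × 8.3168×10^-9 s = 1.99 m.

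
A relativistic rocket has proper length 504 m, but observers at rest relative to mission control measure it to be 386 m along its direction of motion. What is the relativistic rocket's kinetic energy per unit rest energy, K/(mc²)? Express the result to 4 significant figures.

Length contraction gives γ = L₀/L = 504/386 = 1.3057.
K/(mc²) = γ − 1 = 1.3057 − 1 = 0.3057.

0.3057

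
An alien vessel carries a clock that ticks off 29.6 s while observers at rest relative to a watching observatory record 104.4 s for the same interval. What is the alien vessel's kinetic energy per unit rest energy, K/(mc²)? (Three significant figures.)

The time-dilation ratio gives γ = 104.4/29.6 = 3.52703.
K/(mc²) = γ − 1 = 3.52703 − 1 = 2.53.

2.53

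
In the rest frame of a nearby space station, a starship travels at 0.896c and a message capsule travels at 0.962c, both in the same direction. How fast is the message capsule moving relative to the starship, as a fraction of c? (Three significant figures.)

Transform to the starship's frame: u' = (u − v)/(1 − uv/c²).
u' = (0.962 − 0.896)/(1 − 0.962×0.896) = 0.066/0.138048 = 0.47809.
Speed in the starship's frame: 0.478c (in the same direction).

0.478c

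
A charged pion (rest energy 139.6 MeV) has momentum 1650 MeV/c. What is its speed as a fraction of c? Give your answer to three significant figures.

βγ = pc/(mc²) = 1650/139.6 = 11.819.
Since γ² = 1 + (βγ)² = 140.689, γ = √140.689 = 11.8612, and β = (βγ)/γ = 11.819/11.8612 = 0.996.

0.996c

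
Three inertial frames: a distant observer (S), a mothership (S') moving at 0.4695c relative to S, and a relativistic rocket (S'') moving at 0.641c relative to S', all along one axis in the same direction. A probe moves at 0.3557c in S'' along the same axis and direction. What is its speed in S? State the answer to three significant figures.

0.928c

First combine the probe and relativistic rocket (S''→S'): u₁ = (0.3557 + 0.641)/(1 + 0.3557×0.641) = 0.9967/1.2280037 = 0.81164.
Then combine with the mothership (S'→S): u = (0.81164 + 0.4695)/(1 + 0.81164×0.4695) = 1.28114/1.38106498 = 0.92765.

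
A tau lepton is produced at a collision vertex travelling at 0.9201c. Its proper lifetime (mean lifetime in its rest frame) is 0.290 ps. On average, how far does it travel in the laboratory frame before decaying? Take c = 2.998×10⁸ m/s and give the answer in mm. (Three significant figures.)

0.204 mm

γ = 1/√(1 − β²) = 1/√(1 − 0.84658401) = 1/√0.15341599 = 1/0.391684 = 2.5531.
Lab-frame lifetime: Δt = γτ = 2.5531 × 0.290 ps = 0.7404 ps.
Distance: d = vΔt = 0.9201 × 2.998×10⁸ m/s × 7.4040×10^-13 s = 2.04×10^-4 m = 0.204 mm.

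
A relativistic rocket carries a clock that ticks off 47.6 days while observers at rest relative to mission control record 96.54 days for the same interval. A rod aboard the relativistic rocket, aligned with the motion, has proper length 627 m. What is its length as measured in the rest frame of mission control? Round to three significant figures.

309 m

γ = Δt/Δτ = 96.54/47.6 = 2.02815.
L = L₀/γ = 627/2.02815 = 309 m.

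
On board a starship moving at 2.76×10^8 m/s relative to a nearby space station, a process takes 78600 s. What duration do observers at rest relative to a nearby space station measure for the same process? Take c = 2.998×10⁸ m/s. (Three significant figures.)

2.01×10^5 s

β = v/c = (2.76×10^8 m/s)/(2.998×10⁸ m/s) = 0.920614.
β² = 0.8475301, so γ = 1/√0.1524699 = 2.561.
Time dilation: Δt = γ·Δτ = 2.561 × 78600 = 2.01×10^5 s.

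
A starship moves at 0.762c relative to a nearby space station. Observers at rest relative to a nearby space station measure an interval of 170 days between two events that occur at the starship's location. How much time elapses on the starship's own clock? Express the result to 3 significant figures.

With β = 0.762, γ = 1/√(1 − 0.762²) = 1/√0.419356 = 1.5442.
The starship's clock runs slow as seen from a nearby space station, so Δτ = Δt/γ = 170/1.5442 = 110 days.

110 days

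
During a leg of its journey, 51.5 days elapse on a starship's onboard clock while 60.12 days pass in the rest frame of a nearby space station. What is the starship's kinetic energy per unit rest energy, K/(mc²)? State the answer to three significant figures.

The time-dilation ratio gives γ = 60.12/51.5 = 1.16738.
Since K = (γ−1)mc², K/(mc²) = 1.16738 − 1 = 0.167.

0.167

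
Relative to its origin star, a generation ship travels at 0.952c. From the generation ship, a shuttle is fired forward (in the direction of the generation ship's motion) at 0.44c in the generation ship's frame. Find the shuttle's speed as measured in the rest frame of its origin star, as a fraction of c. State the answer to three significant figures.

0.981c

Relativistic velocity addition: u = (u' + v)/(1 + u'v/c²), with u' = 0.44c and v = 0.952c.
Numerator: 0.44 + 0.952 = 1.392. Denominator: 1 + (0.44)(0.952) = 1.41888.
u = 1.392/1.41888 = 0.98106, so the speed is 0.981c.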